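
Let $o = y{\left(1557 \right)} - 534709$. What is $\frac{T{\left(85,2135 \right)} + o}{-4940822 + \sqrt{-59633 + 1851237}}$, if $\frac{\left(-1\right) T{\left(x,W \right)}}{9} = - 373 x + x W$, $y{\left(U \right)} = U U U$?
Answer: $- \frac{4660026506002597}{6102930061020} - \frac{1886336527 \sqrt{447901}}{6102930061020} \approx -763.78$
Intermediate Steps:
$y{\left(U \right)} = U^{3}$ ($y{\left(U \right)} = U^{2} U = U^{3}$)
$o = 3774020984$ ($o = 1557^{3} - 534709 = 3774555693 - 534709 = 3774020984$)
$T{\left(x,W \right)} = 3357 x - 9 W x$ ($T{\left(x,W \right)} = - 9 \left(- 373 x + x W\right) = - 9 \left(- 373 x + W x\right) = 3357 x - 9 W x$)
$\frac{T{\left(85,2135 \right)} + o}{-4940822 + \sqrt{-59633 + 1851237}} = \frac{9 \cdot 85 \left(373 - 2135\right) + 3774020984}{-4940822 + \sqrt{-59633 + 1851237}} = \frac{9 \cdot 85 \left(373 - 2135\right) + 3774020984}{-4940822 + \sqrt{1791604}} = \frac{9 \cdot 85 \left(-1762\right) + 3774020984}{-4940822 + 2 \sqrt{447901}} = \frac{-1347930 + 3774020984}{-4940822 + 2 \sqrt{447901}} = \frac{3772673054}{-4940822 + 2 \sqrt{447901}}$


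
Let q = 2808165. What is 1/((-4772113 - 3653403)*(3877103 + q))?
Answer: -1/56326832498288 ≈ -1.7754e-14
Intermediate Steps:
1/((-4772113 - 3653403)*(3877103 + q)) = 1/((-4772113 - 3653403)*(3877103 + 2808165)) = 1/(-8425516*6685268) = 1/(-56326832498288) = -1/56326832498288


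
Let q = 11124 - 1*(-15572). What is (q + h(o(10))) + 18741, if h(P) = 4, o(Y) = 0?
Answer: 45441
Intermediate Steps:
q = 26696 (q = 11124 + 15572 = 26696)
(q + h(o(10))) + 18741 = (26696 + 4) + 18741 = 26700 + 18741 = 45441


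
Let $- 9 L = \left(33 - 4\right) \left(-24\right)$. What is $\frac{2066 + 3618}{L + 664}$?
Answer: $\frac{4263}{556} \approx 7.6673$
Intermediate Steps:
$L = \frac{232}{3}$ ($L = - \frac{\left(33 - 4\right) \left(-24\right)}{9} = - \frac{29 \left(-24\right)}{9} = \left(- \frac{1}{9}\right) \left(-696\right) = \frac{232}{3} \approx 77.333$)
$\frac{2066 + 3618}{L + 664} = \frac{2066 + 3618}{\frac{232}{3} + 664} = \frac{5684}{\frac{2224}{3}} = 5684 \cdot \frac{3}{2224} = \frac{4263}{556}$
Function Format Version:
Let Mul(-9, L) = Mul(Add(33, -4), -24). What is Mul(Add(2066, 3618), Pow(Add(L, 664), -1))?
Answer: Rational(4263, 556) ≈ 7.6673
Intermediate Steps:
L = Rational(232, 3) (L = Mul(Rational(-1, 9), Mul(Add(33, -4), -24)) = Mul(Rational(-1, 9), Mul(29, -24)) = Mul(Rational(-1, 9), -696) = Rational(232, 3) ≈ 77.333)
Mul(Add(2066, 3618), Pow(Add(L, 664), -1)) = Mul(Add(2066, 3618), Pow(Add(Rational(232, 3), 664), -1)) = Mul(5684, Pow(Rational(2224, 3), -1)) = Mul(5684, Rational(3, 2224)) = Rational(4263, 556)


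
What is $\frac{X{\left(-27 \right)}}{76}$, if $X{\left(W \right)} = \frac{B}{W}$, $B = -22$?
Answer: $\frac{11}{1026} \approx 0.010721$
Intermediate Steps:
$X{\left(W \right)} = - \frac{22}{W}$
$\frac{X{\left(-27 \right)}}{76} = \frac{\left(-22\right) \frac{1}{-27}}{76} = \left(-22\right) \left(- \frac{1}{27}\right) \frac{1}{76} = \frac{22}{27} \cdot \frac{1}{76} = \frac{11}{1026}$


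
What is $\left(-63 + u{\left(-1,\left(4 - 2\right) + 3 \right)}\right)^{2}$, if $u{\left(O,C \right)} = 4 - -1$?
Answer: $3364$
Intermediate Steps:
$u{\left(O,C \right)} = 5$ ($u{\left(O,C \right)} = 4 + 1 = 5$)
$\left(-63 + u{\left(-1,\left(4 - 2\right) + 3 \right)}\right)^{2} = \left(-63 + 5\right)^{2} = \left(-58\right)^{2} = 3364$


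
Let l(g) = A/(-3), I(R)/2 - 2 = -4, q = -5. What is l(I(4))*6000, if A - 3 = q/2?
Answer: -1000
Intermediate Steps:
A = ½ (A = 3 - 5/2 = ½ ≈ 0.50000)
I(R) = -4 (I(R) = 4 + 2*(-4) = 4 - 8 = -4)
l(g) = -⅙ (l(g) = (½)/(-3) = (½)*(-⅓) = -⅙)
l(I(4))*6000 = -⅙*6000 = -1000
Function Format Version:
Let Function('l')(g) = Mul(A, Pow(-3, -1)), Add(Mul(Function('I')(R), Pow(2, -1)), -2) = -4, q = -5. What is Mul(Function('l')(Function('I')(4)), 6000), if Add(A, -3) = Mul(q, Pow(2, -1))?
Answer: -1000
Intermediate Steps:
A = Rational(1, 2) (A = Add(3, Mul(-5, Pow(2, -1))) = Add(3, Mul(-5, Rational(1, 2))) = Add(3, Rational(-5, 2)) = Rational(1, 2) ≈ 0.50000)
Function('I')(R) = -4 (Function('I')(R) = Add(4, Mul(2, -4)) = Add(4, -8) = -4)
Function('l')(g) = Rational(-1, 6) (Function('l')(g) = Mul(Rational(1, 2), Pow(-3, -1)) = Mul(Rational(1, 2), Rational(-1, 3)) = Rational(-1, 6))
Mul(Function('l')(Function('I')(4)), 6000) = Mul(Rational(-1, 6), 6000) = -1000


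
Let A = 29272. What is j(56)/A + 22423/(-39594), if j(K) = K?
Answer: -81768599/144874446 ≈ -0.56441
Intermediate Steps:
j(56)/A + 22423/(-39594) = 56/29272 + 22423/(-39594) = 56*(1/29272) + 22423*(-1/39594) = 7/3659 - 22423/39594 = -81768599/144874446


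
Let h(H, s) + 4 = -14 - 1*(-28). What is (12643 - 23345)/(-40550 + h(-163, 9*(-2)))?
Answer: 5351/20270 ≈ 0.26399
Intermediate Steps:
h(H, s) = 10 (h(H, s) = -4 + (-14 - 1*(-28)) = -4 + (-14 + 28) = -4 + 14 = 10)
(12643 - 23345)/(-40550 + h(-163, 9*(-2))) = (12643 - 23345)/(-40550 + 10) = -10702/(-40540) = -10702*(-1/40540) = 5351/20270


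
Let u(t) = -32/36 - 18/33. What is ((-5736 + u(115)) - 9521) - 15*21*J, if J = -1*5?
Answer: -1354660/99 ≈ -13683.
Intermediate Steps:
J = -5
u(t) = -142/99 (u(t) = -32*1/36 - 18*1/33 = -8/9 - 6/11 = -142/99)
((-5736 + u(115)) - 9521) - 15*21*J = ((-5736 - 142/99) - 9521) - 15*21*(-5) = (-568006/99 - 9521) - 315*(-5) = -1510585/99 - 1*(-1575) = -1510585/99 + 1575 = -1354660/99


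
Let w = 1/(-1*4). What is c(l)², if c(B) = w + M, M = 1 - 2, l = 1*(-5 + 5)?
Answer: 25/16 ≈ 1.5625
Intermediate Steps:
w = -¼ (w = 1/(-4) = -¼ ≈ -0.25000)
l = 0 (l = 1*0 = 0)
M = -1
c(B) = -5/4 (c(B) = -¼ - 1 = -5/4)
c(l)² = (-5/4)² = 25/16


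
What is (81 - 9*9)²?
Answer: 0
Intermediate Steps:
(81 - 9*9)² = (81 - 81)² = 0² = 0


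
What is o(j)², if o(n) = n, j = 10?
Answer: 100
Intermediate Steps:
o(j)² = 10² = 100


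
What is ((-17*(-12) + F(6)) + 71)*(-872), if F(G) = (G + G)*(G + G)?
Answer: -365368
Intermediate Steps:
F(G) = 4*G² (F(G) = (2*G)*(2*G) = 4*G²)
((-17*(-12) + F(6)) + 71)*(-872) = ((-17*(-12) + 4*6²) + 71)*(-872) = ((204 + 4*36) + 71)*(-872) = ((204 + 144) + 71)*(-872) = (348 + 71)*(-872) = 419*(-872) = -365368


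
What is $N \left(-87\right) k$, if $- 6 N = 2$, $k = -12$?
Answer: $-348$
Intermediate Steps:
$N = - \frac{1}{3}$ ($N = \left(- \frac{1}{6}\right) 2 = - \frac{1}{3} \approx -0.33333$)
$N \left(-87\right) k = \left(- \frac{1}{3}\right) \left(-87\right) \left(-12\right) = 29 \left(-12\right) = -348$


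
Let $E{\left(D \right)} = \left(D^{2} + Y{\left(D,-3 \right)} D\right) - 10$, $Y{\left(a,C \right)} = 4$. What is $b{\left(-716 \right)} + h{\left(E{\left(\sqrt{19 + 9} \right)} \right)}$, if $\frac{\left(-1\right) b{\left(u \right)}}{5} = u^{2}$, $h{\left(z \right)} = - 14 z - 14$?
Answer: $-2563546 - 112 \sqrt{7} \approx -2.5638 \cdot 10^{6}$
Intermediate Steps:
$E{\left(D \right)} = -10 + D^{2} + 4 D$ ($E{\left(D \right)} = \left(D^{2} + 4 D\right) - 10 = -10 + D^{2} + 4 D$)
$h{\left(z \right)} = -14 - 14 z$
$b{\left(u \right)} = - 5 u^{2}$
$b{\left(-716 \right)} + h{\left(E{\left(\sqrt{19 + 9} \right)} \right)} = - 5 \left(-716\right)^{2} - \left(14 + 14 \left(-10 + \left(\sqrt{19 + 9}\right)^{2} + 4 \sqrt{19 + 9}\right)\right) = \left(-5\right) 512656 - \left(14 + 14 \left(-10 + \left(\sqrt{28}\right)^{2} + 4 \sqrt{28}\right)\right) = -2563280 - \left(14 + 14 \left(-10 + \left(2 \sqrt{7}\right)^{2} + 4 \cdot 2 \sqrt{7}\right)\right) = -2563280 - \left(14 + 14 \left(-10 + 28 + 8 \sqrt{7}\right)\right) = -2563280 - \left(14 + 14 \left(18 + 8 \sqrt{7}\right)\right) = -2563280 - \left(266 + 112 \sqrt{7}\right) = -2563546 - 112 \sqrt{7}$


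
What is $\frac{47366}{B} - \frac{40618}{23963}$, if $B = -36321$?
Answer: $- \frac{2610317836}{870360123} \approx -2.9991$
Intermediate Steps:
$\frac{47366}{B} - \frac{40618}{23963} = \frac{47366}{-36321} - \frac{40618}{23963} = 47366 \left(- \frac{1}{36321}\right) - \frac{40618}{23963} = - \frac{47366}{36321} - \frac{40618}{23963} = - \frac{2610317836}{870360123}$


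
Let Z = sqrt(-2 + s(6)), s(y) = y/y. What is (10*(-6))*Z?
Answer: -60*I ≈ -60.0*I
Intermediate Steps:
s(y) = 1
Z = I (Z = sqrt(-2 + 1) = sqrt(-1) = I ≈ 1.0*I)
(10*(-6))*Z = (10*(-6))*I = -60*I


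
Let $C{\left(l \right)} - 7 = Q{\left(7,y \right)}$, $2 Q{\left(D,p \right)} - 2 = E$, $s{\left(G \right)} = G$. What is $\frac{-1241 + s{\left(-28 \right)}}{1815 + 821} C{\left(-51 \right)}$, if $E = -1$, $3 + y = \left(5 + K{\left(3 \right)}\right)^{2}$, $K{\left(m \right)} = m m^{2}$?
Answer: $- \frac{19035}{5272} \approx -3.6106$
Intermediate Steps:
$K{\left(m \right)} = m^{3}$
$y = 1021$ ($y = -3 + \left(5 + 3^{3}\right)^{2} = -3 + \left(5 + 27\right)^{2} = -3 + 32^{2} = -3 + 1024 = 1021$)
$Q{\left(D,p \right)} = \frac{1}{2}$ ($Q{\left(D,p \right)} = 1 + \frac{1}{2} \left(-1\right) = 1 - \frac{1}{2} = \frac{1}{2}$)
$C{\left(l \right)} = \frac{15}{2}$ ($C{\left(l \right)} = 7 + \frac{1}{2} = \frac{15}{2}$)
$\frac{-1241 + s{\left(-28 \right)}}{1815 + 821} C{\left(-51 \right)} = \frac{-1241 - 28}{1815 + 821} \cdot \frac{15}{2} = - \frac{1269}{2636} \cdot \frac{15}{2} = \left(-1269\right) \frac{1}{2636} \cdot \frac{15}{2} = \left(- \frac{1269}{2636}\right) \frac{15}{2} = - \frac{19035}{5272}$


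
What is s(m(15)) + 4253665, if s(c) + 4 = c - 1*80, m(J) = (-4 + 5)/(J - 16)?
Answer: 4253580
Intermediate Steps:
m(J) = 1/(-16 + J)
s(c) = -84 + c (s(c) = -4 + (c - 1*80) = -4 + (c - 80) = -4 + (-80 + c) = -84 + c)
s(m(15)) + 4253665 = (-84 + 1/(-16 + 15)) + 4253665 = (-84 + 1/(-1)) + 4253665 = (-84 - 1) + 4253665 = -85 + 4253665 = 4253580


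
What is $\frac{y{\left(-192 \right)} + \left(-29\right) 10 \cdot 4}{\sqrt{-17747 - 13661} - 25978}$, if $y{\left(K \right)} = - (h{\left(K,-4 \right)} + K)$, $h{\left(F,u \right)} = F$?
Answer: $\frac{5039732}{168721973} + \frac{776 i \sqrt{1963}}{168721973} \approx 0.02987 + 0.00020377 i$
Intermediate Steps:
$y{\left(K \right)} = - 2 K$ ($y{\left(K \right)} = - (K + K) = - 2 K$)
$\frac{y{\left(-192 \right)} + \left(-29\right) 10 \cdot 4}{\sqrt{-17747 - 13661} - 25978} = \frac{\left(-2\right) \left(-192\right) + \left(-29\right) 10 \cdot 4}{\sqrt{-17747 - 13661} - 25978} = \frac{384 - 1160}{\sqrt{-31408} - 25978} = \frac{384 - 1160}{4 i \sqrt{1963} - 25978} = - \frac{776}{-25978 + 4 i \sqrt{1963}}$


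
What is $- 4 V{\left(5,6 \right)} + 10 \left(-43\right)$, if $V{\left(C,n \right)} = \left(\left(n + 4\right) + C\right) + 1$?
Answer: $-494$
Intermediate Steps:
$V{\left(C,n \right)} = 5 + C + n$ ($V{\left(C,n \right)} = \left(\left(4 + n\right) + C\right) + 1 = \left(4 + C + n\right) + 1 = 5 + C + n$)
$- 4 V{\left(5,6 \right)} + 10 \left(-43\right) = - 4 \left(5 + 5 + 6\right) + 10 \left(-43\right) = \left(-4\right) 16 - 430 = -64 - 430 = -494$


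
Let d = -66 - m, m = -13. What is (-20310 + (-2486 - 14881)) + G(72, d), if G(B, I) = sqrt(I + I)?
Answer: -37677 + I*sqrt(106) ≈ -37677.0 + 10.296*I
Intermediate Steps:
d = -53 (d = -66 - 1*(-13) = -66 + 13 = -53)
G(B, I) = sqrt(2)*sqrt(I) (G(B, I) = sqrt(2*I) = sqrt(2)*sqrt(I))
(-20310 + (-2486 - 14881)) + G(72, d) = (-20310 + (-2486 - 14881)) + sqrt(2)*sqrt(-53) = (-20310 - 17367) + sqrt(2)*(I*sqrt(53)) = -37677 + I*sqrt(106)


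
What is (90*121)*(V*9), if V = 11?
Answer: 1078110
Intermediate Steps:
(90*121)*(V*9) = (90*121)*(11*9) = 10890*99 = 1078110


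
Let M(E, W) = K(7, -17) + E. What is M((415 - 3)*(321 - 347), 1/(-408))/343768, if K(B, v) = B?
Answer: -10705/343768 ≈ -0.031140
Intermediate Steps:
M(E, W) = 7 + E
M((415 - 3)*(321 - 347), 1/(-408))/343768 = (7 + (415 - 3)*(321 - 347))/343768 = (7 + 412*(-26))*(1/343768) = (7 - 10712)*(1/343768) = -10705*1/343768 = -10705/343768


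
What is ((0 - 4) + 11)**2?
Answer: 49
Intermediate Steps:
((0 - 4) + 11)**2 = (-4 + 11)**2 = 7**2 = 49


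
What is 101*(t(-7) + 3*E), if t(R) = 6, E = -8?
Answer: -1818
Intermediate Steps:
101*(t(-7) + 3*E) = 101*(6 + 3*(-8)) = 101*(6 - 24) = 101*(-18) = -1818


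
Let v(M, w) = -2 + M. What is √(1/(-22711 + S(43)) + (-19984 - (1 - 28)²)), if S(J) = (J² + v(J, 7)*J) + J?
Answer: I*√470095952439/4764 ≈ 143.92*I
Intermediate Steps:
S(J) = J + J² + J*(-2 + J) (S(J) = (J² + (-2 + J)*J) + J = (J² + J*(-2 + J)) + J = J + J² + J*(-2 + J))
√(1/(-22711 + S(43)) + (-19984 - (1 - 28)²)) = √(1/(-22711 + 43*(-1 + 2*43)) + (-19984 - (1 - 28)²)) = √(1/(-22711 + 43*(-1 + 86)) + (-19984 - 1*(-27)²)) = √(1/(-22711 + 43*85) + (-19984 - 1*729)) = √(1/(-22711 + 3655) + (-19984 - 729)) = √(1/(-19056) - 20713) = √(-1/19056 - 20713) = √(-394706929/19056) = I*√470095952439/4764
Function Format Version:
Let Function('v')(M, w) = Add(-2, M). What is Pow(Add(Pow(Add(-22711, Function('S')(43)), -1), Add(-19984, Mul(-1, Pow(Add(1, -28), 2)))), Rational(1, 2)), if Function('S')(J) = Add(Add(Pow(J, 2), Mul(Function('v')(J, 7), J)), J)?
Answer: Mul(Rational(1, 4764), I, Pow(470095952439, Rational(1, 2))) ≈ Mul(143.92, I)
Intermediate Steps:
Function('S')(J) = Add(J, Pow(J, 2), Mul(J, Add(-2, J))) (Function('S')(J) = Add(Add(Pow(J, 2), Mul(Add(-2, J), J)), J) = Add(Add(Pow(J, 2), Mul(J, Add(-2, J))), J) = Add(J, Pow(J, 2), Mul(J, Add(-2, J))))
Pow(Add(Pow(Add(-22711, Function('S')(43)), -1), Add(-19984, Mul(-1, Pow(Add(1, -28), 2)))), Rational(1, 2)) = Pow(Add(Pow(Add(-22711, Mul(43, Add(-1, Mul(2, 43)))), -1), Add(-19984, Mul(-1, Pow(Add(1, -28), 2)))), Rational(1, 2)) = Pow(Add(Pow(Add(-22711, Mul(43, Add(-1, 86))), -1), Add(-19984, Mul(-1, Pow(-27, 2)))), Rational(1, 2)) = Pow(Add(Pow(Add(-22711, Mul(43, 85)), -1), Add(-19984, Mul(-1, 729))), Rational(1, 2)) = Pow(Add(Pow(Add(-22711, 3655), -1), Add(-19984, -729)), Rational(1, 2)) = Pow(Add(Pow(-19056, -1), -20713), Rational(1, 2)) = Pow(Add(Rational(-1, 19056), -20713), Rational(1, 2)) = Pow(Rational(-394706929, 19056), Rational(1, 2)) = Mul(Rational(1, 4764), I, Pow(470095952439, Rational(1, 2)))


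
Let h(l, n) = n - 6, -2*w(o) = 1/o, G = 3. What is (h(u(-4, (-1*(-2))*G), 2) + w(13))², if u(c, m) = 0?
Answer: 11025/676 ≈ 16.309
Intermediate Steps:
w(o) = -1/(2*o)
h(l, n) = -6 + n
(h(u(-4, (-1*(-2))*G), 2) + w(13))² = ((-6 + 2) - ½/13)² = (-4 - ½*1/13)² = (-4 - 1/26)² = (-105/26)² = 11025/676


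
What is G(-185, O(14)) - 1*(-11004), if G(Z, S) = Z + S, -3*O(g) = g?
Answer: 32443/3 ≈ 10814.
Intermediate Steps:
O(g) = -g/3
G(Z, S) = S + Z
G(-185, O(14)) - 1*(-11004) = (-1/3*14 - 185) - 1*(-11004) = (-14/3 - 185) + 11004 = -569/3 + 11004 = 32443/3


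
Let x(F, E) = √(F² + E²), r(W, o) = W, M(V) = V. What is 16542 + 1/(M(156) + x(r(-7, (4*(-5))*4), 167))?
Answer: 29792064/1801 + √27938/3602 ≈ 16542.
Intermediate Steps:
x(F, E) = √(E² + F²)
16542 + 1/(M(156) + x(r(-7, (4*(-5))*4), 167)) = 16542 + 1/(156 + √(167² + (-7)²)) = 16542 + 1/(156 + √(27889 + 49)) = 16542 + 1/(156 + √27938)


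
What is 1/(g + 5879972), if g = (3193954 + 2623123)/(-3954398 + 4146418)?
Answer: 192020/1129078040517 ≈ 1.7007e-7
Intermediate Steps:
g = 5817077/192020 ≈ 30.294
1/(g + 5879972) = 1/(5817077/192020 + 5879972) = 1/(1129078040517/192020) = 192020/1129078040517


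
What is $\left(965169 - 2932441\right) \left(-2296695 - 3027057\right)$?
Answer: $10473268244544$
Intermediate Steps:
$\left(965169 - 2932441\right) \left(-2296695 - 3027057\right) = \left(-1967272\right) \left(-5323752\right) = 10473268244544$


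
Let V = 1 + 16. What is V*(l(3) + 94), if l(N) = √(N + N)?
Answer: 1598 + 17*√6 ≈ 1639.6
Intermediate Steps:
l(N) = √2*√N (l(N) = √(2*N) = √2*√N)
V = 17
V*(l(3) + 94) = 17*(√2*√3 + 94) = 17*(√6 + 94) = 17*(94 + √6) = 1598 + 17*√6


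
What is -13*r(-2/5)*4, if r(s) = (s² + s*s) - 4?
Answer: 4784/25 ≈ 191.36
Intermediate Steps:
r(s) = -4 + 2*s² (r(s) = (s² + s²) - 4 = 2*s² - 4 = -4 + 2*s²)
-13*r(-2/5)*4 = -13*(-4 + 2*(-2/5)²)*4 = -13*(-4 + 2*(-2*⅕)²)*4 = -13*(-4 + 2*(-⅖)²)*4 = -13*(-4 + 2*(4/25))*4 = -13*(-4 + 8/25)*4 = -13*(-92/25)*4 = (1196/25)*4 = 4784/25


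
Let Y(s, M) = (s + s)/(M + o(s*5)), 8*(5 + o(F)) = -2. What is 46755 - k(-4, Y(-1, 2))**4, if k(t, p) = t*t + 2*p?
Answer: -1182261421/28561 ≈ -41394.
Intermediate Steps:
o(F) = -21/4 (o(F) = -5 + (1/8)*(-2) = -5 - 1/4 = -21/4)
Y(s, M) = 2*s/(-21/4 + M) (Y(s, M) = (s + s)/(M - 21/4) = (2*s)/(-21/4 + M) = 2*s/(-21/4 + M))
k(t, p) = t**2 + 2*p
46755 - k(-4, Y(-1, 2))**4 = 46755 - ((-4)**2 + 2*(8*(-1)/(-21 + 4*2)))**4 = 46755 - (16 + 2*(8*(-1)/(-21 + 8)))**4 = 46755 - (16 + 2*(8*(-1)/(-13)))**4 = 46755 - (16 + 2*(8*(-1)*(-1/13)))**4 = 46755 - (16 + 2*(8/13))**4 = 46755 - (16 + 16/13)**4 = 46755 - (224/13)**4 = 46755 - 1*2517630976/28561 = 46755 - 2517630976/28561 = -1182261421/28561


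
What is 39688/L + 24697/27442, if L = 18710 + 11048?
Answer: 912025711/408309518 ≈ 2.2337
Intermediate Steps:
L = 29758
39688/L + 24697/27442 = 39688/29758 + 24697/27442 = 39688*(1/29758) + 24697*(1/27442) = 19844/14879 + 24697/27442 = 912025711/408309518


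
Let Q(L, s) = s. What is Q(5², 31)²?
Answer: 961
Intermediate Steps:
Q(5², 31)² = 31² = 961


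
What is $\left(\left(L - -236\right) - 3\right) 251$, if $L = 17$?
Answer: $62750$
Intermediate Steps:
$\left(\left(L - -236\right) - 3\right) 251 = \left(\left(17 - -236\right) - 3\right) 251 = \left(\left(17 + 236\right) - 3\right) 251 = \left(253 - 3\right) 251 = 250 \cdot 251 = 62750$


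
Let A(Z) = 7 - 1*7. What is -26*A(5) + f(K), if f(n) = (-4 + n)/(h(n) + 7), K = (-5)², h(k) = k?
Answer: 21/32 ≈ 0.65625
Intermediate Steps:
A(Z) = 0 (A(Z) = 7 - 7 = 0)
K = 25
f(n) = (-4 + n)/(7 + n) (f(n) = (-4 + n)/(n + 7) = (-4 + n)/(7 + n))
-26*A(5) + f(K) = -26*0 + (-4 + 25)/(7 + 25) = 0 + 21/32 = 21/32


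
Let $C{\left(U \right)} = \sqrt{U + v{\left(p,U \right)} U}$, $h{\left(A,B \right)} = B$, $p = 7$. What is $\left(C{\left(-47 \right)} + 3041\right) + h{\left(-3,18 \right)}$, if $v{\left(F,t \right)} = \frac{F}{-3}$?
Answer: $3059 + \frac{2 \sqrt{141}}{3} \approx 3066.9$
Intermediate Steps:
$v{\left(F,t \right)} = - \frac{F}{3}$ ($v{\left(F,t \right)} = F \left(- \frac{1}{3}\right) = - \frac{F}{3}$)
$C{\left(U \right)} = \frac{2 \sqrt{3} \sqrt{- U}}{3}$ ($C{\left(U \right)} = \sqrt{U + \left(- \frac{1}{3}\right) 7 U} = \sqrt{U - \frac{7 U}{3}} = \sqrt{- \frac{4 U}{3}} = \frac{2 \sqrt{3} \sqrt{- U}}{3}$)
$\left(C{\left(-47 \right)} + 3041\right) + h{\left(-3,18 \right)} = \left(\frac{2 \sqrt{3} \sqrt{\left(-1\right) \left(-47\right)}}{3} + 3041\right) + 18 = \left(\frac{2 \sqrt{3} \sqrt{47}}{3} + 3041\right) + 18 = \left(\frac{2 \sqrt{141}}{3} + 3041\right) + 18 = \left(3041 + \frac{2 \sqrt{141}}{3}\right) + 18 = 3059 + \frac{2 \sqrt{141}}{3}$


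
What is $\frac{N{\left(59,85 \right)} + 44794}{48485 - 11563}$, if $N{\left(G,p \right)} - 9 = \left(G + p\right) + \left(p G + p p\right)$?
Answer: $\frac{57187}{36922} \approx 1.5489$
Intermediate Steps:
$N{\left(G,p \right)} = 9 + G + p + p^{2} + G p$ ($N{\left(G,p \right)} = 9 + \left(\left(G + p\right) + \left(p G + p p\right)\right) = 9 + \left(\left(G + p\right) + \left(G p + p^{2}\right)\right) = 9 + \left(\left(G + p\right) + \left(p^{2} + G p\right)\right) = 9 + \left(G + p + p^{2} + G p\right) = 9 + G + p + p^{2} + G p$)
$\frac{N{\left(59,85 \right)} + 44794}{48485 - 11563} = \frac{\left(9 + 59 + 85 + 85^{2} + 59 \cdot 85\right) + 44794}{48485 - 11563} = \frac{\left(9 + 59 + 85 + 7225 + 5015\right) + 44794}{36922} = \left(12393 + 44794\right) \frac{1}{36922} = 57187 \cdot \frac{1}{36922} = \frac{57187}{36922}$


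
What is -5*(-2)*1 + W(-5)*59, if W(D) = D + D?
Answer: -580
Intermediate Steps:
W(D) = 2*D
-5*(-2)*1 + W(-5)*59 = -5*(-2)*1 + (2*(-5))*59 = 10*1 - 10*59 = 10 - 590 = -580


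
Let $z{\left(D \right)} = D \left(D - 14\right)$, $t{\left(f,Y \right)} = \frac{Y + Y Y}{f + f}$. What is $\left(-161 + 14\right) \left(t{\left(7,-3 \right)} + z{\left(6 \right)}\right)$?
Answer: $6993$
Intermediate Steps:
$t{\left(f,Y \right)} = \frac{Y + Y^{2}}{2 f}$
$z{\left(D \right)} = D \left(-14 + D\right)$
$\left(-161 + 14\right) \left(t{\left(7,-3 \right)} + z{\left(6 \right)}\right) = \left(-161 + 14\right) \left(\frac{1}{2} \left(-3\right) \frac{1}{7} \left(1 - 3\right) + 6 \left(-14 + 6\right)\right) = - 147 \left(\frac{1}{2} \left(-3\right) \frac{1}{7} \left(-2\right) + 6 \left(-8\right)\right) = - 147 \left(\frac{3}{7} - 48\right) = \left(-147\right) \left(- \frac{333}{7}\right) = 6993$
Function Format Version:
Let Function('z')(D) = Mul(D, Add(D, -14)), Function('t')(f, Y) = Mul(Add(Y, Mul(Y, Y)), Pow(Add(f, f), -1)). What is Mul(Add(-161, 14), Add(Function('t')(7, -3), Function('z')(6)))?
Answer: 6993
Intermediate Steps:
Function('t')(f, Y) = Mul(Rational(1, 2), Pow(f, -1), Add(Y, Pow(Y, 2))) (Function('t')(f, Y) = Mul(Add(Y, Pow(Y, 2)), Pow(Mul(2, f), -1)) = Mul(Add(Y, Pow(Y, 2)), Mul(Rational(1, 2), Pow(f, -1))) = Mul(Rational(1, 2), Pow(f, -1), Add(Y, Pow(Y, 2))))
Function('z')(D) = Mul(D, Add(-14, D))
Mul(Add(-161, 14), Add(Function('t')(7, -3), Function('z')(6))) = Mul(Add(-161, 14), Add(Mul(Rational(1, 2), -3, Pow(7, -1), Add(1, -3)), Mul(6, Add(-14, 6)))) = Mul(-147, Add(Mul(Rational(1, 2), -3, Rational(1, 7), -2), Mul(6, -8))) = Mul(-147, Add(Rational(3, 7), -48)) = Mul(-147, Rational(-333, 7)) = 6993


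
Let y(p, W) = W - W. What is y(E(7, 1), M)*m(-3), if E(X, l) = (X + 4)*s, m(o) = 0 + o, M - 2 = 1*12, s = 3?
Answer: 0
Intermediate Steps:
M = 14 (M = 2 + 1*12 = 2 + 12 = 14)
m(o) = o
E(X, l) = 12 + 3*X (E(X, l) = (X + 4)*3 = (4 + X)*3 = 12 + 3*X)
y(p, W) = 0
y(E(7, 1), M)*m(-3) = 0*(-3) = 0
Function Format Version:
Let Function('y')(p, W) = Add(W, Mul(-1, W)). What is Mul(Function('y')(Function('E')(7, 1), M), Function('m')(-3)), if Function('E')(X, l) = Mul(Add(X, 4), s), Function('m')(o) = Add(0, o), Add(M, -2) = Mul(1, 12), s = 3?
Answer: 0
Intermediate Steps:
M = 14 (M = Add(2, Mul(1, 12)) = Add(2, 12) = 14)
Function('m')(o) = o
Function('E')(X, l) = Add(12, Mul(3, X)) (Function('E')(X, l) = Mul(Add(X, 4), 3) = Mul(Add(4, X), 3) = Add(12, Mul(3, X)))
Function('y')(p, W) = 0
Mul(Function('y')(Function('E')(7, 1), M), Function('m')(-3)) = Mul(0, -3) = 0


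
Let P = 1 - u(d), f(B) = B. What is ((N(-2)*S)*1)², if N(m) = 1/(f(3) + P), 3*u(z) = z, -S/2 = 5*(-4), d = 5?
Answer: 14400/49 ≈ 293.88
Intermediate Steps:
S = 40 (S = -10*(-4) = -2*(-20) = 40)
u(z) = z/3
P = -⅔ (P = 1 - 5/3 = -⅔ ≈ -0.66667)
N(m) = 3/7 (N(m) = 1/(3 - ⅔) = 1/(7/3) = 3/7)
((N(-2)*S)*1)² = (((3/7)*40)*1)² = ((120/7)*1)² = (120/7)² = 14400/49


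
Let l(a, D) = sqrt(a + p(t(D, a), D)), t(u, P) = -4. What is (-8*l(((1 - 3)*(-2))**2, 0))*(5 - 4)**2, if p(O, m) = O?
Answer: -16*sqrt(3) ≈ -27.713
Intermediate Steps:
l(a, D) = sqrt(-4 + a) (l(a, D) = sqrt(a - 4) = sqrt(-4 + a))
(-8*l(((1 - 3)*(-2))**2, 0))*(5 - 4)**2 = (-8*sqrt(-4 + ((1 - 3)*(-2))**2))*(5 - 4)**2 = -8*sqrt(-4 + (-2*(-2))**2)*1**2 = -8*sqrt(-4 + 4**2)*1 = -8*sqrt(-4 + 16)*1 = -16*sqrt(3)*1 = -16*sqrt(3)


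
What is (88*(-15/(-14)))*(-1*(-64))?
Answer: 42240/7 ≈ 6034.3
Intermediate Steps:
(88*(-15/(-14)))*(-1*(-64)) = (88*(-15*(-1/14)))*64 = (88*(15/14))*64 = (660/7)*64 = 42240/7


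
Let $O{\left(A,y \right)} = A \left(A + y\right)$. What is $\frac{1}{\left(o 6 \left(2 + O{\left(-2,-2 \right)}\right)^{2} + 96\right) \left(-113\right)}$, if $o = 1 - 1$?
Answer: $- \frac{1}{10848} \approx -9.2183 \cdot 10^{-5}$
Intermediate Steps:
$o = 0$ ($o = 1 - 1 = 0$)
$\frac{1}{\left(o 6 \left(2 + O{\left(-2,-2 \right)}\right)^{2} + 96\right) \left(-113\right)} = \frac{1}{\left(0 \cdot 6 \left(2 - 2 \left(-2 - 2\right)\right)^{2} + 96\right) \left(-113\right)} = \frac{1}{\left(0 \left(2 - -8\right)^{2} + 96\right) \left(-113\right)} = \frac{1}{\left(0 \left(2 + 8\right)^{2} + 96\right) \left(-113\right)} = \frac{1}{\left(0 \cdot 10^{2} + 96\right) \left(-113\right)} = \frac{1}{\left(0 \cdot 100 + 96\right) \left(-113\right)} = \frac{1}{\left(0 + 96\right) \left(-113\right)} = \frac{1}{96 \left(-113\right)} = \frac{1}{-10848} = - \frac{1}{10848}$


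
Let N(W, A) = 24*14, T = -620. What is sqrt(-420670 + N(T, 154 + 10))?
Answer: I*sqrt(420334) ≈ 648.33*I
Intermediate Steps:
N(W, A) = 336
sqrt(-420670 + N(T, 154 + 10)) = sqrt(-420670 + 336) = sqrt(-420334) = I*sqrt(420334)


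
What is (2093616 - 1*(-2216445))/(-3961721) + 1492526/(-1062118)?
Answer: -5245382483222/2103907592539 ≈ -2.4932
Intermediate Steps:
(2093616 - 1*(-2216445))/(-3961721) + 1492526/(-1062118) = (2093616 + 2216445)*(-1/3961721) + 1492526*(-1/1062118) = 4310061*(-1/3961721) - 746263/531059 = -4310061/3961721 - 746263/531059 = -5245382483222/2103907592539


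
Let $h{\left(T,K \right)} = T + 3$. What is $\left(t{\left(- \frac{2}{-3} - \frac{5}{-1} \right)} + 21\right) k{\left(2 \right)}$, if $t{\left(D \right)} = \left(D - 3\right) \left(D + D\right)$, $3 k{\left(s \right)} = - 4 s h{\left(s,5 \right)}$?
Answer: $- \frac{18440}{27} \approx -682.96$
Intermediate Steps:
$h{\left(T,K \right)} = 3 + T$
$k{\left(s \right)} = - \frac{4 s \left(3 + s\right)}{3}$ ($k{\left(s \right)} = \frac{- 4 s \left(3 + s\right)}{3} = \frac{\left(-4\right) s \left(3 + s\right)}{3} = - \frac{4 s \left(3 + s\right)}{3}$)
$t{\left(D \right)} = 2 D \left(-3 + D\right)$ ($t{\left(D \right)} = \left(-3 + D\right) 2 D = 2 D \left(-3 + D\right)$)
$\left(t{\left(- \frac{2}{-3} - \frac{5}{-1} \right)} + 21\right) k{\left(2 \right)} = \left(2 \left(- \frac{2}{-3} - \frac{5}{-1}\right) \left(-3 - \left(-5 - \frac{2}{3}\right)\right) + 21\right) \left(\left(- \frac{4}{3}\right) 2 \left(3 + 2\right)\right) = \left(2 \left(\left(-2\right) \left(- \frac{1}{3}\right) - -5\right) \left(-3 - - \frac{17}{3}\right) + 21\right) \left(\left(- \frac{4}{3}\right) 2 \cdot 5\right) = \left(2 \left(\frac{2}{3} + 5\right) \left(-3 + \left(\frac{2}{3} + 5\right)\right) + 21\right) \left(- \frac{40}{3}\right) = \left(2 \cdot \frac{17}{3} \left(-3 + \frac{17}{3}\right) + 21\right) \left(- \frac{40}{3}\right) = \left(2 \cdot \frac{17}{3} \cdot \frac{8}{3} + 21\right) \left(- \frac{40}{3}\right) = \left(\frac{272}{9} + 21\right) \left(- \frac{40}{3}\right) = \frac{461}{9} \left(- \frac{40}{3}\right) = - \frac{18440}{27}$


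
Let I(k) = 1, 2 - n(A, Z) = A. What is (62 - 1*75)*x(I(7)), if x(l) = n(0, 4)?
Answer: -26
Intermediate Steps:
n(A, Z) = 2 - A
x(l) = 2 (x(l) = 2 - 1*0 = 2 + 0 = 2)
(62 - 1*75)*x(I(7)) = (62 - 1*75)*2 = (62 - 75)*2 = -13*2 = -26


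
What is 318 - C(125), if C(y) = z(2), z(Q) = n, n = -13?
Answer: 331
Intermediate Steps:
z(Q) = -13
C(y) = -13
318 - C(125) = 318 - 1*(-13) = 318 + 13 = 331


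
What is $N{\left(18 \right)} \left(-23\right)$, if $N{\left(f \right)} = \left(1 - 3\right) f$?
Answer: $828$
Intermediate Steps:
$N{\left(f \right)} = - 2 f$
$N{\left(18 \right)} \left(-23\right) = \left(-2\right) 18 \left(-23\right) = \left(-36\right) \left(-23\right) = 828$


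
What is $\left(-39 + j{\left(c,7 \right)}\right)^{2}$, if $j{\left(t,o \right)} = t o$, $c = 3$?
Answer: $324$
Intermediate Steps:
$j{\left(t,o \right)} = o t$
$\left(-39 + j{\left(c,7 \right)}\right)^{2} = \left(-39 + 7 \cdot 3\right)^{2} = \left(-39 + 21\right)^{2} = \left(-18\right)^{2} = 324$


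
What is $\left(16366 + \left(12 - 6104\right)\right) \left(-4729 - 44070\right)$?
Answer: $-501360926$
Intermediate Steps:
$\left(16366 + \left(12 - 6104\right)\right) \left(-4729 - 44070\right) = \left(16366 + \left(12 - 6104\right)\right) \left(-48799\right) = \left(16366 - 6092\right) \left(-48799\right) = 10274 \left(-48799\right) = -501360926$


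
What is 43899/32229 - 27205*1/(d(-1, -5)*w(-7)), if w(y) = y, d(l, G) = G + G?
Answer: -58247801/150402 ≈ -387.28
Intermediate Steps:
d(l, G) = 2*G
43899/32229 - 27205*1/(d(-1, -5)*w(-7)) = 43899/32229 - 27205/((-14*(-5))) = 43899*(1/32229) - 27205/((-7*(-10))) = 14633/10743 - 27205/70 = 14633/10743 - 27205*1/70 = 14633/10743 - 5441/14 = -58247801/150402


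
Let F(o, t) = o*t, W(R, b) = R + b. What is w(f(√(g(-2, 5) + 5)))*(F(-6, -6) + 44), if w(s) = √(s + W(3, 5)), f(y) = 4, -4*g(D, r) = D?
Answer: 160*√3 ≈ 277.13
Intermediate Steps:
g(D, r) = -D/4
w(s) = √(8 + s) (w(s) = √(s + (3 + 5)) = √(s + 8) = √(8 + s))
w(f(√(g(-2, 5) + 5)))*(F(-6, -6) + 44) = √(8 + 4)*(-6*(-6) + 44) = √12*(36 + 44) = (2*√3)*80 = 160*√3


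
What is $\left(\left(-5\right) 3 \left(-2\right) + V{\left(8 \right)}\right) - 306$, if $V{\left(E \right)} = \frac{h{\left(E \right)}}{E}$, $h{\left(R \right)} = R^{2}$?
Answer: $-268$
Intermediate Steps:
$V{\left(E \right)} = E$ ($V{\left(E \right)} = \frac{E^{2}}{E} = E$)
$\left(\left(-5\right) 3 \left(-2\right) + V{\left(8 \right)}\right) - 306 = \left(\left(-5\right) 3 \left(-2\right) + 8\right) - 306 = \left(\left(-15\right) \left(-2\right) + 8\right) - 306 = \left(30 + 8\right) - 306 = 38 - 306 = -268$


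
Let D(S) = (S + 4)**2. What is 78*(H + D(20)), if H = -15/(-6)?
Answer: 45123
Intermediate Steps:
H = 5/2 (H = -1/6*(-15) = 5/2 ≈ 2.5000)
D(S) = (4 + S)**2
78*(H + D(20)) = 78*(5/2 + (4 + 20)**2) = 78*(5/2 + 24**2) = 78*(5/2 + 576) = 78*(1157/2) = 45123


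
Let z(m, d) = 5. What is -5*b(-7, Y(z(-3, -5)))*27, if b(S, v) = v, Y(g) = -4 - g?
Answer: 1215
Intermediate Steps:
-5*b(-7, Y(z(-3, -5)))*27 = -5*(-4 - 1*5)*27 = -5*(-4 - 5)*27 = -5*(-9)*27 = 45*27 = 1215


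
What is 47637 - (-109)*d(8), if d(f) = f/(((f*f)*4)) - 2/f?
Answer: 1523621/32 ≈ 47613.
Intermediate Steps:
d(f) = -7/(4*f) (d(f) = f/((f²*4)) - 2/f = f/((4*f²)) - 2/f = f*(1/(4*f²)) - 2/f = 1/(4*f) - 2/f = -7/(4*f))
47637 - (-109)*d(8) = 47637 - (-109)*(-7/4/8) = 47637 - (-109)*(-7/4*⅛) = 47637 - (-109)*(-7)/32 = 47637 - 1*763/32 = 47637 - 763/32 = 1523621/32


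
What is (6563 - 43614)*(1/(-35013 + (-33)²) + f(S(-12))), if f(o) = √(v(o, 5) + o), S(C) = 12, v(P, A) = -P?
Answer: 37051/33924 ≈ 1.0922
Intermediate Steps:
f(o) = 0 (f(o) = √(-o + o) = √0 = 0)
(6563 - 43614)*(1/(-35013 + (-33)²) + f(S(-12))) = (6563 - 43614)*(1/(-35013 + (-33)²) + 0) = -37051*(1/(-35013 + 1089) + 0) = -37051*(1/(-33924) + 0) = -37051*(-1/33924 + 0) = -37051*(-1/33924) = 37051/33924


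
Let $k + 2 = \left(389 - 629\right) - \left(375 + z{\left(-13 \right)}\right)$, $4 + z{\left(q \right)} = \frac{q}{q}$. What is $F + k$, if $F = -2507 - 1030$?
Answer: $-4151$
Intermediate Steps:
$z{\left(q \right)} = -3$ ($z{\left(q \right)} = -4 + \frac{q}{q} = -4 + 1 = -3$)
$F = -3537$
$k = -614$ ($k = -2 + \left(\left(389 - 629\right) - 372\right) = -2 + \left(\left(389 - 629\right) + \left(-375 + 3\right)\right) = -2 - 612 = -614$)
$F + k = -3537 - 614 = -4151$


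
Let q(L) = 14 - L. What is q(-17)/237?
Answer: 31/237 ≈ 0.13080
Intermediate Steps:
q(-17)/237 = (14 - 1*(-17))/237 = (14 + 17)*(1/237) = 31*(1/237) = 31/237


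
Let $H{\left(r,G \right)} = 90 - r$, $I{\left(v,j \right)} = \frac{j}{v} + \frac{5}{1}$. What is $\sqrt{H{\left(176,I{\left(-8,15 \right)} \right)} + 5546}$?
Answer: $2 \sqrt{1365} \approx 73.892$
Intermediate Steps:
$I{\left(v,j \right)} = 5 + \frac{j}{v}$ ($I{\left(v,j \right)} = \frac{j}{v} + 5 \cdot 1 = \frac{j}{v} + 5 = 5 + \frac{j}{v}$)
$\sqrt{H{\left(176,I{\left(-8,15 \right)} \right)} + 5546} = \sqrt{\left(90 - 176\right) + 5546} = \sqrt{-86 + 5546} = \sqrt{5460} = 2 \sqrt{1365}$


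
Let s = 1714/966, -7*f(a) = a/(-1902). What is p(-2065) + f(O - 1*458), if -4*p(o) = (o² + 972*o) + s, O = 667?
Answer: -172789339525/306222 ≈ -5.6426e+5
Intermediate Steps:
f(a) = a/13314 (f(a) = -a/(7*(-1902)) = -a*(-1)/(7*1902) = -(-1)*a/13314 = a/13314)
s = 857/483 (s = 1714*(1/966) = 857/483 ≈ 1.7743)
p(o) = -857/1932 - 243*o - o²/4 (p(o) = -((o² + 972*o) + 857/483)/4 = -(857/483 + o² + 972*o)/4 = -857/1932 - 243*o - o²/4)
p(-2065) + f(O - 1*458) = (-857/1932 - 243*(-2065) - ¼*(-2065)²) + (667 - 1*458)/13314 = (-857/1932 + 501795 - ¼*4264225) + (667 - 458)/13314 = (-857/1932 + 501795 - 4264225/4) + (1/13314)*209 = -272538398/483 + 209/13314 = -172789339525/306222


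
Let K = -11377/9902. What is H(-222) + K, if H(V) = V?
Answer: -2209621/9902 ≈ -223.15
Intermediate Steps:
K = -11377/9902 (K = -11377*1/9902 = -11377/9902 ≈ -1.1490)
H(-222) + K = -222 - 11377/9902 = -2209621/9902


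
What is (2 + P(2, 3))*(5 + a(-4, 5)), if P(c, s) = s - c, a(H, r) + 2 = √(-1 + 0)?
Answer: 9 + 3*I ≈ 9.0 + 3.0*I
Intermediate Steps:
a(H, r) = -2 + I (a(H, r) = -2 + √(-1 + 0) = -2 + √(-1) = -2 + I)
(2 + P(2, 3))*(5 + a(-4, 5)) = (2 + (3 - 1*2))*(5 + (-2 + I)) = (2 + (3 - 2))*(3 + I) = (2 + 1)*(3 + I) = 3*(3 + I) = 9 + 3*I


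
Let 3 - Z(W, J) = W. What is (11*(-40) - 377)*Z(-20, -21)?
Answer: -18791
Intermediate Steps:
Z(W, J) = 3 - W
(11*(-40) - 377)*Z(-20, -21) = (11*(-40) - 377)*(3 - 1*(-20)) = (-440 - 377)*(3 + 20) = -817*23 = -18791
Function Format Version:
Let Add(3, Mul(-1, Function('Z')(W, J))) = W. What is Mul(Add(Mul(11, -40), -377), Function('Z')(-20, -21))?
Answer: -18791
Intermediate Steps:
Function('Z')(W, J) = Add(3, Mul(-1, W))
Mul(Add(Mul(11, -40), -377), Function('Z')(-20, -21)) = Mul(Add(Mul(11, -40), -377), Add(3, Mul(-1, -20))) = Mul(Add(-440, -377), Add(3, 20)) = Mul(-817, 23) = -18791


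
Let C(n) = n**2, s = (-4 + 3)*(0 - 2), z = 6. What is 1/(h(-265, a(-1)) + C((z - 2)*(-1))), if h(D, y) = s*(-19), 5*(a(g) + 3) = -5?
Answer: -1/22 ≈ -0.045455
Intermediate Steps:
a(g) = -4 (a(g) = -3 + (1/5)*(-5) = -3 - 1 = -4)
s = 2 (s = -1*(-2) = 2)
h(D, y) = -38 (h(D, y) = 2*(-19) = -38)
1/(h(-265, a(-1)) + C((z - 2)*(-1))) = 1/(-38 + ((6 - 2)*(-1))**2) = 1/(-38 + (4*(-1))**2) = 1/(-38 + (-4)**2) = 1/(-38 + 16) = 1/(-22) = -1/22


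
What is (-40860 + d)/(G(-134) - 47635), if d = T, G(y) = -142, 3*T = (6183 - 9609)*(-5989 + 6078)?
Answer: 142498/47777 ≈ 2.9826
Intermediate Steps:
T = -101638 (T = ((6183 - 9609)*(-5989 + 6078))/3 = (-3426*89)/3 = (⅓)*(-304914) = -101638)
d = -101638
(-40860 + d)/(G(-134) - 47635) = (-40860 - 101638)/(-142 - 47635) = -142498/(-47777) = -142498*(-1/47777) = 142498/47777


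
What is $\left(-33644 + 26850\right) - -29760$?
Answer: $22966$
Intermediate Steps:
$\left(-33644 + 26850\right) - -29760 = -6794 + 29760 = 22966$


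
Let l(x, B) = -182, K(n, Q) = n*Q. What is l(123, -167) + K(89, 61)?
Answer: 5247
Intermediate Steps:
K(n, Q) = Q*n
l(123, -167) + K(89, 61) = -182 + 61*89 = -182 + 5429 = 5247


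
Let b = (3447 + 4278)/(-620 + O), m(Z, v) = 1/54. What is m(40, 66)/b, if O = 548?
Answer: -4/23175 ≈ -0.00017260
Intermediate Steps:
m(Z, v) = 1/54
b = -2575/24 (b = (3447 + 4278)/(-620 + 548) = 7725/(-72) = 7725*(-1/72) = -2575/24 ≈ -107.29)
m(40, 66)/b = 1/(54*(-2575/24)) = (1/54)*(-24/2575) = -4/23175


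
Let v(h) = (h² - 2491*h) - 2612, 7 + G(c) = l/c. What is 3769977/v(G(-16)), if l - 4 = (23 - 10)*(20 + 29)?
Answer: 965114112/29909905 ≈ 32.267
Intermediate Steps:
l = 641 (l = 4 + (23 - 10)*(20 + 29) = 4 + 13*49 = 4 + 637 = 641)
G(c) = -7 + 641/c
v(h) = -2612 + h² - 2491*h
3769977/v(G(-16)) = 3769977/(-2612 + (-7 + 641/(-16))² - 2491*(-7 + 641/(-16))) = 3769977/(-2612 + (-7 + 641*(-1/16))² - 2491*(-7 + 641*(-1/16))) = 3769977/(-2612 + (-7 - 641/16)² - 2491*(-7 - 641/16)) = 3769977/(-2612 + (-753/16)² - 2491*(-753/16)) = 3769977/(-2612 + 567009/256 + 1875723/16) = 3769977/(29909905/256) = 3769977*(256/29909905) = 965114112/29909905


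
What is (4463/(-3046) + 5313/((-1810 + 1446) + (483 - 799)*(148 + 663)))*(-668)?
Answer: 96990904453/97715680 ≈ 992.58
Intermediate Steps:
(4463/(-3046) + 5313/((-1810 + 1446) + (483 - 799)*(148 + 663)))*(-668) = (4463*(-1/3046) + 5313/(-364 - 316*811))*(-668) = (-4463/3046 + 5313/(-364 - 256276))*(-668) = (-4463/3046 + 5313/(-256640))*(-668) = (-4463/3046 + 5313*(-1/256640))*(-668) = (-4463/3046 - 5313/256640)*(-668) = -580783859/390862720*(-668) = 96990904453/97715680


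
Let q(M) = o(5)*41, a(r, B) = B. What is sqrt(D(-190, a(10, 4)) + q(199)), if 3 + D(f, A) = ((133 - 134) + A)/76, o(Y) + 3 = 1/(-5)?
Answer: I*sqrt(4843195)/190 ≈ 11.583*I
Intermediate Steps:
o(Y) = -16/5 (o(Y) = -3 + 1/(-5) = -3 - 1/5 = -16/5)
D(f, A) = -229/76 + A/76 (D(f, A) = -3 + ((133 - 134) + A)/76 = -3 + (-1 + A)*(1/76) = -3 + (-1/76 + A/76) = -229/76 + A/76)
q(M) = -656/5 (q(M) = -16/5*41 = -656/5)
sqrt(D(-190, a(10, 4)) + q(199)) = sqrt((-229/76 + (1/76)*4) - 656/5) = sqrt((-229/76 + 1/19) - 656/5) = sqrt(-225/76 - 656/5) = sqrt(-50981/380) = I*sqrt(4843195)/190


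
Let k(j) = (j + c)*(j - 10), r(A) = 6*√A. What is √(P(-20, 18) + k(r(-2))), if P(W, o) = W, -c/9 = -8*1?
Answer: 2*√(-203 + 93*I*√2) ≈ 8.8184 + 29.829*I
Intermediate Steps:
c = 72 (c = -(-72) = -9*(-8) = 72)
k(j) = (-10 + j)*(72 + j) (k(j) = (j + 72)*(j - 10) = (72 + j)*(-10 + j) = (-10 + j)*(72 + j))
√(P(-20, 18) + k(r(-2))) = √(-20 + (-720 + (6*√(-2))² + 62*(6*√(-2)))) = √(-20 + (-720 + (6*(I*√2))² + 62*(6*(I*√2)))) = √(-20 + (-720 + (6*I*√2)² + 62*(6*I*√2))) = √(-20 + (-720 - 72 + 372*I*√2)) = √(-20 + (-792 + 372*I*√2)) = √(-812 + 372*I*√2)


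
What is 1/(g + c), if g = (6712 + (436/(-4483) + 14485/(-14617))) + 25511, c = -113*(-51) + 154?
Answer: 65528011/2499167030273 ≈ 2.6220e-5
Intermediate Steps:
c = 5917 (c = 5763 + 154 = 5917)
g = 2111437789186/65528011 (g = (6712 + (436*(-1/4483) + 14485*(-1/14617))) + 25511 = (6712 + (-436/4483 - 14485/14617)) + 25511 = (6712 - 71309267/65528011) + 25511 = 439752700565/65528011 + 25511 = 2111437789186/65528011 ≈ 32222.)
1/(g + c) = 1/(2111437789186/65528011 + 5917) = 1/(2499167030273/65528011) = 65528011/2499167030273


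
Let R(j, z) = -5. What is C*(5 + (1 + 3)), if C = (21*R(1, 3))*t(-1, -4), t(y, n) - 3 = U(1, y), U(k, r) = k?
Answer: -3780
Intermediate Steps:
t(y, n) = 4 (t(y, n) = 3 + 1 = 4)
C = -420 (C = (21*(-5))*4 = -105*4 = -420)
C*(5 + (1 + 3)) = -420*(5 + (1 + 3)) = -420*(5 + 4) = -420*9 = -3780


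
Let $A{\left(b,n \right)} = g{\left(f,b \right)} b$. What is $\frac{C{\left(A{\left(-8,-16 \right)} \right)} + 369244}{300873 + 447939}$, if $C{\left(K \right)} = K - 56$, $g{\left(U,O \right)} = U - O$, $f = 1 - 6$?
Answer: $\frac{92291}{187203} \approx 0.493$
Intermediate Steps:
$f = -5$ ($f = 1 - 6 = -5$)
$A{\left(b,n \right)} = b \left(-5 - b\right)$ ($A{\left(b,n \right)} = \left(-5 - b\right) b = b \left(-5 - b\right)$)
$C{\left(K \right)} = -56 + K$
$\frac{C{\left(A{\left(-8,-16 \right)} \right)} + 369244}{300873 + 447939} = \frac{\left(-56 - - 8 \left(5 - 8\right)\right) + 369244}{300873 + 447939} = \frac{\left(-56 - \left(-8\right) \left(-3\right)\right) + 369244}{748812} = \left(\left(-56 - 24\right) + 369244\right) \frac{1}{748812} = \left(-80 + 369244\right) \frac{1}{748812} = 369164 \cdot \frac{1}{748812} = \frac{92291}{187203}$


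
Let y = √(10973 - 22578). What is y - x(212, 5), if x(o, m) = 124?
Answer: -124 + I*√11605 ≈ -124.0 + 107.73*I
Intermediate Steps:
y = I*√11605 (y = √(-11605) = I*√11605 ≈ 107.73*I)
y - x(212, 5) = I*√11605 - 1*124 = I*√11605 - 124 = -124 + I*√11605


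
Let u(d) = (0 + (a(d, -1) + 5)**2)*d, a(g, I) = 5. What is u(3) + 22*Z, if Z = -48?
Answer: -756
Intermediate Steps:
u(d) = 100*d (u(d) = (0 + (5 + 5)**2)*d = (0 + 10**2)*d = (0 + 100)*d = 100*d)
u(3) + 22*Z = 100*3 + 22*(-48) = 300 - 1056 = -756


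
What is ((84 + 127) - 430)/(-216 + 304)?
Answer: -219/88 ≈ -2.4886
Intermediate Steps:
((84 + 127) - 430)/(-216 + 304) = (211 - 430)/88 = -219*1/88 = -219/88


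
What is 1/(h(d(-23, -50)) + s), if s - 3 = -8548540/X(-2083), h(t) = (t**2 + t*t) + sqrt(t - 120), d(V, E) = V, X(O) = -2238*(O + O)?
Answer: 5759418433248474/6106239178102628491 - 5432987589129*I*sqrt(143)/6106239178102628491 ≈ 0.0009432 - 1.064e-5*I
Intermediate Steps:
X(O) = -4476*O
h(t) = sqrt(-120 + t) + 2*t**2 (h(t) = (t**2 + t**2) + sqrt(-120 + t) = 2*t**2 + sqrt(-120 + t) = sqrt(-120 + t) + 2*t**2)
s = 4855496/2330877 (s = 3 - 8548540/((-4476*(-2083))) = 3 - 8548540/9323508 = 3 - 8548540*1/9323508 = 3 - 2137135/2330877 = 4855496/2330877 ≈ 2.0831)
1/(h(d(-23, -50)) + s) = 1/((sqrt(-120 - 23) + 2*(-23)**2) + 4855496/2330877) = 1/((sqrt(-143) + 2*529) + 4855496/2330877) = 1/((I*sqrt(143) + 1058) + 4855496/2330877) = 1/((1058 + I*sqrt(143)) + 4855496/2330877) = 1/(2470923362/2330877 + I*sqrt(143))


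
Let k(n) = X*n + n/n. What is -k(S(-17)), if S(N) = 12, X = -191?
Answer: 2291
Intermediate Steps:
k(n) = 1 - 191*n (k(n) = -191*n + n/n = -191*n + 1 = 1 - 191*n)
-k(S(-17)) = -(1 - 191*12) = -(1 - 2292) = -1*(-2291) = 2291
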